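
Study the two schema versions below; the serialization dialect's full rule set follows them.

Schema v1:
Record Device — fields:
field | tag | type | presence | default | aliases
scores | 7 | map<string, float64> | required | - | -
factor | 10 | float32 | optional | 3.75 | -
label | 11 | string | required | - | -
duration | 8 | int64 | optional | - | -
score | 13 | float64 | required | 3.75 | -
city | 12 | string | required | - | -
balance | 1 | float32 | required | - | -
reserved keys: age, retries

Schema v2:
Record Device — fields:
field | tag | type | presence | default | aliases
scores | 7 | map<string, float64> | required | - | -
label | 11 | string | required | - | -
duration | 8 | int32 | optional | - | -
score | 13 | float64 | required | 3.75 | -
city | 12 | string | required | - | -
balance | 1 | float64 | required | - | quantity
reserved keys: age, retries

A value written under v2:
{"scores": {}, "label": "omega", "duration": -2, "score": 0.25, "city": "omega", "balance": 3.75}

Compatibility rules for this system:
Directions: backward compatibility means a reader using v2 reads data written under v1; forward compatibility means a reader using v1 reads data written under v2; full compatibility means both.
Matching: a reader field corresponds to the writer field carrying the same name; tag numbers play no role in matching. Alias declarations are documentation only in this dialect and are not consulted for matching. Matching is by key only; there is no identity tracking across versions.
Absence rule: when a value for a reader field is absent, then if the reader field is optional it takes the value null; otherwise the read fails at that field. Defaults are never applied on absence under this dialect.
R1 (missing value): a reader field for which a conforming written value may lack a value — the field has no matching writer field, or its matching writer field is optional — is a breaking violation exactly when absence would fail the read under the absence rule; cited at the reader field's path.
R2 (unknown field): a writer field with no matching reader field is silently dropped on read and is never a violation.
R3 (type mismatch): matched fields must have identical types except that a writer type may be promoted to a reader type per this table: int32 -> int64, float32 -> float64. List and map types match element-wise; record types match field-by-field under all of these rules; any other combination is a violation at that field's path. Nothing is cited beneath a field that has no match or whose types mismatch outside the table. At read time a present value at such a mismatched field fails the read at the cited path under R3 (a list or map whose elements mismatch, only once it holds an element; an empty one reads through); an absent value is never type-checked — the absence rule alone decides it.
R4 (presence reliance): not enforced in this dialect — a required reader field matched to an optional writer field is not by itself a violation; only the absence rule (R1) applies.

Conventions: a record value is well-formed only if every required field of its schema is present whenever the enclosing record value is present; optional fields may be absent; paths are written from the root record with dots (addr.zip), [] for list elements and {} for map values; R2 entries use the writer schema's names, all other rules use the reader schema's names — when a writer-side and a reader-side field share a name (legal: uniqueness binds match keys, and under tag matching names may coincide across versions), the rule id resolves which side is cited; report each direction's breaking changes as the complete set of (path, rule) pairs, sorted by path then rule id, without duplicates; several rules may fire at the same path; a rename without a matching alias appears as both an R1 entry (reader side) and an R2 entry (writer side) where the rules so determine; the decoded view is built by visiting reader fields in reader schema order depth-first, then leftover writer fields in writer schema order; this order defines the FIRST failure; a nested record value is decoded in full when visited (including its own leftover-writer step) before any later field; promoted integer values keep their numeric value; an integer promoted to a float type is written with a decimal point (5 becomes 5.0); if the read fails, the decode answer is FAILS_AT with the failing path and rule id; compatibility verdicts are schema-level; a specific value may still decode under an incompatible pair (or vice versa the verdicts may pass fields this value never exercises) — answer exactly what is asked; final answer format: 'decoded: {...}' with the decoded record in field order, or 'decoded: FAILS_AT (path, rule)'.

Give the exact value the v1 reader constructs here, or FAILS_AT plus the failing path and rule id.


in Device below, arrows point writer -> reader
decoding the Device value with the v1 reader:
  scores := {}
  factor := null (not supplied -> null)
  label := "omega"
  duration := -2 (int32 -> int64)
  score := 0.25
  city := "omega"
  read fails at balance under R3
  => FAILS_AT (balance, R3)
checking off the Device differences that do not matter here:
  removed field factor from record Device -> no rule fires on it and the decoded Device view is identical with or without it
  field duration in record Device: type int64 changed to int32 -> shifts the Device verdicts, not this decode

decoded: FAILS_AT (balance, R3)


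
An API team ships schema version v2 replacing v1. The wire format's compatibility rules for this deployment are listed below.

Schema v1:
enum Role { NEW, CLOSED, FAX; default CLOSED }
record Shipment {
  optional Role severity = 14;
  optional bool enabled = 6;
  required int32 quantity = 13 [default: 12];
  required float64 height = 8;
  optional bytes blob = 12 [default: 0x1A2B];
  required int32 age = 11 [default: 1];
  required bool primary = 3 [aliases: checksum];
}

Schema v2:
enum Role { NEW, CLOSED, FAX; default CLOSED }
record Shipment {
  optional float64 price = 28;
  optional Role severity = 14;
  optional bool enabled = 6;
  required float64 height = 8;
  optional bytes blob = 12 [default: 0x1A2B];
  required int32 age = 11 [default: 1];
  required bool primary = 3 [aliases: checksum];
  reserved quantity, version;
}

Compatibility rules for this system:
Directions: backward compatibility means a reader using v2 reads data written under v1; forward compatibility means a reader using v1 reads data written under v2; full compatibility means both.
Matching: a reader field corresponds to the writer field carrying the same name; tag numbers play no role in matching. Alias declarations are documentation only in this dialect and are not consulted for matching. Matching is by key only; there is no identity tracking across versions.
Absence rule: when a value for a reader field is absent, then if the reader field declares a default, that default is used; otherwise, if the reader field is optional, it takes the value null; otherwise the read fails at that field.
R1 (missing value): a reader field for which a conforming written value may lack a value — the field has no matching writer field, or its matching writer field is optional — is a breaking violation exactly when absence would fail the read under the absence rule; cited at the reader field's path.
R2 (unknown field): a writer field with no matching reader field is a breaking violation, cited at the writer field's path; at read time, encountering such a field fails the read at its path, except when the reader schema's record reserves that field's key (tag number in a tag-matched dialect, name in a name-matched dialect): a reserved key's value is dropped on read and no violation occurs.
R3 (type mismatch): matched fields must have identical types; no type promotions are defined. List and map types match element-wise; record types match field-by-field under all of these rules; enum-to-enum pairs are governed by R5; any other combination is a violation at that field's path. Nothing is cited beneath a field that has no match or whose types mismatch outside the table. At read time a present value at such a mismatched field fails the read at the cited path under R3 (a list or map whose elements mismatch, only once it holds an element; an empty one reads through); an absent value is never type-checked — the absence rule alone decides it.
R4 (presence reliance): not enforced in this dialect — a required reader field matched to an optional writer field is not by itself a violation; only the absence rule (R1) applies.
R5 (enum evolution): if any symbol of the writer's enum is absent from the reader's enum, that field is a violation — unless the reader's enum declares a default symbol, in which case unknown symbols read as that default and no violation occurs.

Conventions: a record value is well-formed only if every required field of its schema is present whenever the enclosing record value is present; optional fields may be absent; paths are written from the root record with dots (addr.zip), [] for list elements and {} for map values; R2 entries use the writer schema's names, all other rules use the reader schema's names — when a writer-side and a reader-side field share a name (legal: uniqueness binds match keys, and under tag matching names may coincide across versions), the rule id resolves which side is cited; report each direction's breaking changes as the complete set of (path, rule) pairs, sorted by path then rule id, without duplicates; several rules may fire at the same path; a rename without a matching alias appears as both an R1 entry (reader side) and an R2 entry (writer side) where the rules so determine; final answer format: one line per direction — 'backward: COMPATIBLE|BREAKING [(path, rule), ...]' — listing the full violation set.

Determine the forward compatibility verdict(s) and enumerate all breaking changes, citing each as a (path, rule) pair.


the writer's type comes first in each Shipment pair
forward pass over Shipment, reader schema v1, writer schema v2:
  Role -> Role, writer optional: severity aligns to severity
  bool -> bool, writer optional: enabled aligns to enabled
  quantity has no writer counterpart
  float64 -> float64, writer required: height aligns to height
  bytes -> bytes, writer optional: blob aligns to blob
  int32 -> int32, writer required: age aligns to age
  bool -> bool, writer required: primary aligns to primary
  writer price: unknown to reader
  breaking: (price, R2)
  forward on Shipment therefore BREAKING (1)
the other Shipment changes do not affect what is asked:
  removed field quantity from record Shipment (its key "quantity" joins the reserved list) -> no rule fires on it in Shipment's dialect; the asked verdict holds

forward: BREAKING [(price, R2)]


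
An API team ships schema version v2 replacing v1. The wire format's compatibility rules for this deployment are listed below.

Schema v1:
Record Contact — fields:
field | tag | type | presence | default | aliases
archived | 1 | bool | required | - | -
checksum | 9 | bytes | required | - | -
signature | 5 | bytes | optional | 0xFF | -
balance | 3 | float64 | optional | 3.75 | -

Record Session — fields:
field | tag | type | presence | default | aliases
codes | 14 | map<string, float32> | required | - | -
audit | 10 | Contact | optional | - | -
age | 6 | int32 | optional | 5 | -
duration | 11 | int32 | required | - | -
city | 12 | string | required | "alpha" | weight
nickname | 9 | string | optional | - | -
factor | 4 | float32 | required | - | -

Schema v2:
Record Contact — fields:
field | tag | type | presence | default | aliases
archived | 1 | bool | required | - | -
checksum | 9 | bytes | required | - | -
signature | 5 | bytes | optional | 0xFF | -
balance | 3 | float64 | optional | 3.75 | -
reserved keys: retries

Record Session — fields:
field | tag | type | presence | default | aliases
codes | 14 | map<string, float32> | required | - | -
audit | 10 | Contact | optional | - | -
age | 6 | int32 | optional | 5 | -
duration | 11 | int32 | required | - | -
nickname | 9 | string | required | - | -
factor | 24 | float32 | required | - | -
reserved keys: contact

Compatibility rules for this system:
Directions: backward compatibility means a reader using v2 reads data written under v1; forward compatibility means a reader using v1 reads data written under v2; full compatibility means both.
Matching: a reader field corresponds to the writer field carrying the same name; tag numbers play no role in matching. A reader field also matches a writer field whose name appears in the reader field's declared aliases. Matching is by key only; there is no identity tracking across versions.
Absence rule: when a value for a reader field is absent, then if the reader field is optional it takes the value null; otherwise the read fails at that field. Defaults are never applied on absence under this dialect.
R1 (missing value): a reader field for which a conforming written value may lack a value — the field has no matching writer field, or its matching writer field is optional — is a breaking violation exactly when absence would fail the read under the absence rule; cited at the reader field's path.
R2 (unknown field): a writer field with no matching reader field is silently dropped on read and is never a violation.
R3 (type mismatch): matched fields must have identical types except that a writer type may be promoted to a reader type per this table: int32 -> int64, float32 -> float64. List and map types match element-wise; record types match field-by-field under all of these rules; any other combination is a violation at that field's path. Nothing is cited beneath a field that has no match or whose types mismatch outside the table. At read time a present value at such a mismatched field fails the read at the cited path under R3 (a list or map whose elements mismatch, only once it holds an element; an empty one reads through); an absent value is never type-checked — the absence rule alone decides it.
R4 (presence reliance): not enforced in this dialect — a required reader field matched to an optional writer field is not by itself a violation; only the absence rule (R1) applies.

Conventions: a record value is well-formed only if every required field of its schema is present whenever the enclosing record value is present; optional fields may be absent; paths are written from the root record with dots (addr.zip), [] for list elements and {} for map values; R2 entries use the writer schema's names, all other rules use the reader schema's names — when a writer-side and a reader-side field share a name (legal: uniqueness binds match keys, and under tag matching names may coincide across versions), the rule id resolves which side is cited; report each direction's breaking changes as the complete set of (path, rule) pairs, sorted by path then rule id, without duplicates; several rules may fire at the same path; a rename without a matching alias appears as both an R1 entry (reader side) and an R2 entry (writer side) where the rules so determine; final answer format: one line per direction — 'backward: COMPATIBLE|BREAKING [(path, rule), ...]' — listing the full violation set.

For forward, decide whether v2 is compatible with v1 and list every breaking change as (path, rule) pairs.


the writer's type comes first in each Session pair
forward pass over Session, reader schema v1, writer schema v2:
  codes <- codes (map<string, float32> -> map<string, float32>, writer required)
  audit <- audit (Contact -> Contact, writer optional)
  age <- age (int32 -> int32, writer optional)
  duration <- duration (int32 -> int32, writer required)
  city has no writer counterpart
  nickname <- nickname (string -> string, writer required)
  factor <- factor (float32 -> float32, writer required)
  audit.archived <- audit.archived (bool -> bool, writer required)
  audit.checksum <- audit.checksum (bytes -> bytes, writer required)
  audit.signature <- audit.signature (bytes -> bytes, writer optional)
  audit.balance <- audit.balance (float64 -> float64, writer optional)
  violation R1 at city
  => forward verdict for Session: BREAKING, 1 violation(s)
diffs on Session not affecting the asked answer:
  field factor in record Session: tag 4 changed to 24 -> no rule fires on it in Session's dialect; the asked verdict holds
  field nickname in record Session: optional changed to required -> its effect on Session is confined to the backward direction, not asked

forward: BREAKING [(city, R1)]


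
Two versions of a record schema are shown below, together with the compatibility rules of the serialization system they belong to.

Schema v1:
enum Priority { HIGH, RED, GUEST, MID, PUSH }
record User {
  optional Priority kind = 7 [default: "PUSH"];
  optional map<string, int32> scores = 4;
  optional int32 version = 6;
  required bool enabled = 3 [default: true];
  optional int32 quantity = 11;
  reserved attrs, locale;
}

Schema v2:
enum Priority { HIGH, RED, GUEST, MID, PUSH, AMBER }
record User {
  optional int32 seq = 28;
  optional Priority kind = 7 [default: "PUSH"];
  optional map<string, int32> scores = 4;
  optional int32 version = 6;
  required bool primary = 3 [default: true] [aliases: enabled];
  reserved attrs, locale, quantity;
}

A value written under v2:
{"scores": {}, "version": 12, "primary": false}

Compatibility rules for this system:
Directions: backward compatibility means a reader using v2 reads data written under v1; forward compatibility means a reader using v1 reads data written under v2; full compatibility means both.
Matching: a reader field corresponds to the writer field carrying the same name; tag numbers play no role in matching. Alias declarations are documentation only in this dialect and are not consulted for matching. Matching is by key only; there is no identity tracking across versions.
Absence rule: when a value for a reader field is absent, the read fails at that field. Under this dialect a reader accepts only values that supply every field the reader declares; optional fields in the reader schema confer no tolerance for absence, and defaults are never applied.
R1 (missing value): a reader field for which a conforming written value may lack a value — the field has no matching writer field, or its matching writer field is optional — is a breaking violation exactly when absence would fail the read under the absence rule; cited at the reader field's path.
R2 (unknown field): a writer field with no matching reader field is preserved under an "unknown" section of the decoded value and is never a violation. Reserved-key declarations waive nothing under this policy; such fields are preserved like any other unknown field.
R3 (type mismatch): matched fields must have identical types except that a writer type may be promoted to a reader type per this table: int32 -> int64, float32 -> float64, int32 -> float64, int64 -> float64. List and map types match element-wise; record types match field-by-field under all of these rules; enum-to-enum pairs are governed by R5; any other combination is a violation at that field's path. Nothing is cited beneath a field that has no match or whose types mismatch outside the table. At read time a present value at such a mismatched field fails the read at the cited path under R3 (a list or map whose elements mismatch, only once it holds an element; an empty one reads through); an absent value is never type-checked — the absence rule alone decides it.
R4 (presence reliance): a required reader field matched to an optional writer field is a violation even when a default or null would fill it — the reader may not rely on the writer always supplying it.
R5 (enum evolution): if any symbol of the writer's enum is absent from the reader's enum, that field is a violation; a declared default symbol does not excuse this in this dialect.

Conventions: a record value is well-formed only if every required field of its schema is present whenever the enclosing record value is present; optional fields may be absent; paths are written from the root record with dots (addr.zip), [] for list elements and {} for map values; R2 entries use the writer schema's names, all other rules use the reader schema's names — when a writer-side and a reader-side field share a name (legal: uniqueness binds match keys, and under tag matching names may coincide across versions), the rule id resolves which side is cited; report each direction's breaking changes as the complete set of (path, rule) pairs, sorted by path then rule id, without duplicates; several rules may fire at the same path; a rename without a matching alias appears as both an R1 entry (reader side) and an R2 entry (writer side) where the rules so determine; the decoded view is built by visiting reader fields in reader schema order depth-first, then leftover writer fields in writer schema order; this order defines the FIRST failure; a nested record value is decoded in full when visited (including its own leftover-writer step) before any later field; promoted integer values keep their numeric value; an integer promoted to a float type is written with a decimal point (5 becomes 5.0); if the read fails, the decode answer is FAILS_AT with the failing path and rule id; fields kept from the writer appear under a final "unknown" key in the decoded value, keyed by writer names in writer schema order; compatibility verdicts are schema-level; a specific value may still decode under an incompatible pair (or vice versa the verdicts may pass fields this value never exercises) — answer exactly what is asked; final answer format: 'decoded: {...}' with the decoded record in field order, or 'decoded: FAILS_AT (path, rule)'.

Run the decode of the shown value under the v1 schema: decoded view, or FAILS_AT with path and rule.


in User below, arrows point writer -> reader
decoding the User value with the v1 reader:
  read fails at kind under R1 (no fill)
  => FAILS_AT (kind, R1)
diffs on User not affecting the asked answer:
  added field seq to record User: optional int32, tag 28 (in v2 it sits immediately before kind) -> affects the rule determinations only; this particular User value decodes identically
  renamed field enabled to primary in record User (alias enabled declared on the renamed field) -> affects the rule determinations only; this particular User value decodes identically
  removed field quantity from record User (its key "quantity" joins the reserved list) -> affects the rule determinations only; this particular User value decodes identically

decoded: FAILS_AT (kind, R1)


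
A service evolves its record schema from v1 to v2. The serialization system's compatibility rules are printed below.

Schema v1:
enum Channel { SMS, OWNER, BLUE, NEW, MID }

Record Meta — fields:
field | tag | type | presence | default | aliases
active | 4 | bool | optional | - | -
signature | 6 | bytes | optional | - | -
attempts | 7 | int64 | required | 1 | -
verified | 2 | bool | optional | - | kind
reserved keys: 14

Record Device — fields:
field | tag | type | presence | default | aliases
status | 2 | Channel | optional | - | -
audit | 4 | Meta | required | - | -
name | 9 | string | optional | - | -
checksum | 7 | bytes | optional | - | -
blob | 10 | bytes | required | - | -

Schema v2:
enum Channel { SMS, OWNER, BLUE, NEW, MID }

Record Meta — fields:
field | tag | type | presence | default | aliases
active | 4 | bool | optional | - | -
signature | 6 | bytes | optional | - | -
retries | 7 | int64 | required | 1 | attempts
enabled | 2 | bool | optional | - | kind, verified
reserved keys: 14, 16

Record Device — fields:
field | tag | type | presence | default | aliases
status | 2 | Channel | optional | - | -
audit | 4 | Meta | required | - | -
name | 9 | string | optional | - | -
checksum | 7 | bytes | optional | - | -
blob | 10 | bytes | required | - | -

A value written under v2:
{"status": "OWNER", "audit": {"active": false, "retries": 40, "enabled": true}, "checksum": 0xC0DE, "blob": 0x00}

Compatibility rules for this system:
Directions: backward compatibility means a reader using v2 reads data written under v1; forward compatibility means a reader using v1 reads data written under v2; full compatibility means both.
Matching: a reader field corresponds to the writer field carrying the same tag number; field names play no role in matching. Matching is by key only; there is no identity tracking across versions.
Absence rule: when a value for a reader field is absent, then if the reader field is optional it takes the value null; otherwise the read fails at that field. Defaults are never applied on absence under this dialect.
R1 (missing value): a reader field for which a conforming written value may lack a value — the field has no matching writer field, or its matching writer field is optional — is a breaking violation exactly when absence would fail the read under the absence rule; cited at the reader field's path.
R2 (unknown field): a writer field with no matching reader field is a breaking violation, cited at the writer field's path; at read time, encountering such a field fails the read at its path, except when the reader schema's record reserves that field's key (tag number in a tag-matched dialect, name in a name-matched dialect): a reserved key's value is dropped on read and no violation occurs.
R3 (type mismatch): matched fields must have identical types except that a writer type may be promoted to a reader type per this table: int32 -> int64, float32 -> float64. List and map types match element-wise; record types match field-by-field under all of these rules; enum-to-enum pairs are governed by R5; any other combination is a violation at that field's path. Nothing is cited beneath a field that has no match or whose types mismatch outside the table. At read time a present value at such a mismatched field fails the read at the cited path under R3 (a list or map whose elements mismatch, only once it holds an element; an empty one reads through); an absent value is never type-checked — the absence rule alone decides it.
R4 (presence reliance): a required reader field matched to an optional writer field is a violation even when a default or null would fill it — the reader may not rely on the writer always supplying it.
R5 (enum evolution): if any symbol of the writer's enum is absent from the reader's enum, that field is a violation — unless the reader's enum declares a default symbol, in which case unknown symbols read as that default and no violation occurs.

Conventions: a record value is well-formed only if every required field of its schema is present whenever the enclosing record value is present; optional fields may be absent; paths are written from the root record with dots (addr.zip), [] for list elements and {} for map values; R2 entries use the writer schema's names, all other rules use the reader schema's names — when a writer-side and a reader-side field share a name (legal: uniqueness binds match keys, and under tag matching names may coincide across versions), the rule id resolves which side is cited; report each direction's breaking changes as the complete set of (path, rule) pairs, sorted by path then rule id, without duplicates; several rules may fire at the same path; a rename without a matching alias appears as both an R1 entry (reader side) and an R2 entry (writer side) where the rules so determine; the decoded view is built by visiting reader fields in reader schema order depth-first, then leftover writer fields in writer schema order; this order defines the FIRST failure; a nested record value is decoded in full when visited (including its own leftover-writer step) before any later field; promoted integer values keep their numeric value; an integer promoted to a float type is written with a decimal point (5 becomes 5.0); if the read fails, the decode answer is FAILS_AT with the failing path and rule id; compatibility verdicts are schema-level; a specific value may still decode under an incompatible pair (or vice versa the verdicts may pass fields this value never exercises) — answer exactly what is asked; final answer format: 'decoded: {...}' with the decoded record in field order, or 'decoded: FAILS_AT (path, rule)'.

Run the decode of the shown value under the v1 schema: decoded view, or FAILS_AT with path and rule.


decoded: {"status": "OWNER", "audit": {"active": false, "signature": null, "attempts": 40, "verified": true}, "name": null, "checksum": 0xC0DE, "blob": 0x00}

the writer's type comes first in each Device pair
decoding the Device value with the v1 reader:
  status := "OWNER"
  audit.active := false
  audit.signature := null (not supplied -> null)
  audit.attempts := 40 (from writer retries)
  audit.verified := true (from writer enabled)
  name := null (not supplied -> null)
  checksum := 0xC0DE
  blob := 0x00
  => decoded: {"status": "OWNER", "audit": {"active": false, "signature": null, "attempts": 40, "verified": true}, "name": null, "checksum": 0xC0DE, "blob": 0x00}
ruling out the remaining Device differences:
  renamed field attempts to retries in record Meta (alias attempts declared on the renamed field) -> inert under this dialect — no rule fires on Device and the result does not move
  renamed field verified to enabled in record Meta (alias verified declared on the renamed field) -> inert under this dialect — no rule fires on Device and the result does not move


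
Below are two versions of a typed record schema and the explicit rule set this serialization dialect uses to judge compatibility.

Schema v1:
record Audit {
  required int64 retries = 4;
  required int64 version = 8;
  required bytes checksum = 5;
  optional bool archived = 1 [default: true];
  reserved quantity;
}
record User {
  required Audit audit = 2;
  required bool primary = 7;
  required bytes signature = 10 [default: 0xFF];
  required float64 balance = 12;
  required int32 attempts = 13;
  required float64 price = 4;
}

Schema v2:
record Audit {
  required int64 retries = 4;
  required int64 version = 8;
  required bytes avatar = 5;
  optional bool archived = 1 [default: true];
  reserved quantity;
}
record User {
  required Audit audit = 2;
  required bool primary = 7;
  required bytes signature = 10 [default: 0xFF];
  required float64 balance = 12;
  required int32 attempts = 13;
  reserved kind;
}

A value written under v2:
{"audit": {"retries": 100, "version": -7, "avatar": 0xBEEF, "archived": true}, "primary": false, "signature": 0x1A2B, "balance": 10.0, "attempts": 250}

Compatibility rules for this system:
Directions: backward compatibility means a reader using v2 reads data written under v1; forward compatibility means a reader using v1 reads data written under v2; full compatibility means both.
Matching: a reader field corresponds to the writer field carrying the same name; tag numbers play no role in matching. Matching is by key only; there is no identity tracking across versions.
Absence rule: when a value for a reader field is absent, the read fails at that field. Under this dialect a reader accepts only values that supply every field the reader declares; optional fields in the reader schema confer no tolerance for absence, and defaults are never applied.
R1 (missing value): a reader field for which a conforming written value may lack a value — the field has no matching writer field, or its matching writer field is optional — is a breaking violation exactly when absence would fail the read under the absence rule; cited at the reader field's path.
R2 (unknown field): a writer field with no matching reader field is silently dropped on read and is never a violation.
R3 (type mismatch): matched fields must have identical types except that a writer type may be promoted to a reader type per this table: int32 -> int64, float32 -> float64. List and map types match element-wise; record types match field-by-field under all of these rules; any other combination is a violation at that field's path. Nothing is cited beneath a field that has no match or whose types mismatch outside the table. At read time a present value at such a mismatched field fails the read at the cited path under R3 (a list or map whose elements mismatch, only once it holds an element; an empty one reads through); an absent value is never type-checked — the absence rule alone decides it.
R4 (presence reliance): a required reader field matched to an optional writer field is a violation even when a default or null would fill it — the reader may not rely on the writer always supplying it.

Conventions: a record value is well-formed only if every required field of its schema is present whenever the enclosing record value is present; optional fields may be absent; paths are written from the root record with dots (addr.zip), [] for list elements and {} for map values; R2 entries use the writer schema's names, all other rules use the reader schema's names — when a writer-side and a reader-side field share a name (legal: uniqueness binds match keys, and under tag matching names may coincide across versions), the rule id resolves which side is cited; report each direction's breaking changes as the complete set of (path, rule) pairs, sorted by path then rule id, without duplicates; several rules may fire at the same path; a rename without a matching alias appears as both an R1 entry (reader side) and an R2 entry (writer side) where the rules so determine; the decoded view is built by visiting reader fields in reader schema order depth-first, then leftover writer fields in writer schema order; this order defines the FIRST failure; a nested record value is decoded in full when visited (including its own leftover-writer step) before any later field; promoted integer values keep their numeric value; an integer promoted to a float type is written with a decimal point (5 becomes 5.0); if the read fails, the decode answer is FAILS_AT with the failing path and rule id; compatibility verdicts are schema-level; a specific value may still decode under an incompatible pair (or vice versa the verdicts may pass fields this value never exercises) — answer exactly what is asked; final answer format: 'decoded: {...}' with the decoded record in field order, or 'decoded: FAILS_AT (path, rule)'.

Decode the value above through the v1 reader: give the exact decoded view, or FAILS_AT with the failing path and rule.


decoded: FAILS_AT (audit.checksum, R1)

the writer's type comes first in each User pair
decode walk for User under reader schema v1:
  audit.retries := 100
  audit.version := -7
  read fails at audit.checksum under R1 (no fill)
  => FAILS_AT (audit.checksum, R1)
the other User changes do not affect what is asked:
  removed field price from record User -> affects the rule determinations only; this particular User value decodes identically


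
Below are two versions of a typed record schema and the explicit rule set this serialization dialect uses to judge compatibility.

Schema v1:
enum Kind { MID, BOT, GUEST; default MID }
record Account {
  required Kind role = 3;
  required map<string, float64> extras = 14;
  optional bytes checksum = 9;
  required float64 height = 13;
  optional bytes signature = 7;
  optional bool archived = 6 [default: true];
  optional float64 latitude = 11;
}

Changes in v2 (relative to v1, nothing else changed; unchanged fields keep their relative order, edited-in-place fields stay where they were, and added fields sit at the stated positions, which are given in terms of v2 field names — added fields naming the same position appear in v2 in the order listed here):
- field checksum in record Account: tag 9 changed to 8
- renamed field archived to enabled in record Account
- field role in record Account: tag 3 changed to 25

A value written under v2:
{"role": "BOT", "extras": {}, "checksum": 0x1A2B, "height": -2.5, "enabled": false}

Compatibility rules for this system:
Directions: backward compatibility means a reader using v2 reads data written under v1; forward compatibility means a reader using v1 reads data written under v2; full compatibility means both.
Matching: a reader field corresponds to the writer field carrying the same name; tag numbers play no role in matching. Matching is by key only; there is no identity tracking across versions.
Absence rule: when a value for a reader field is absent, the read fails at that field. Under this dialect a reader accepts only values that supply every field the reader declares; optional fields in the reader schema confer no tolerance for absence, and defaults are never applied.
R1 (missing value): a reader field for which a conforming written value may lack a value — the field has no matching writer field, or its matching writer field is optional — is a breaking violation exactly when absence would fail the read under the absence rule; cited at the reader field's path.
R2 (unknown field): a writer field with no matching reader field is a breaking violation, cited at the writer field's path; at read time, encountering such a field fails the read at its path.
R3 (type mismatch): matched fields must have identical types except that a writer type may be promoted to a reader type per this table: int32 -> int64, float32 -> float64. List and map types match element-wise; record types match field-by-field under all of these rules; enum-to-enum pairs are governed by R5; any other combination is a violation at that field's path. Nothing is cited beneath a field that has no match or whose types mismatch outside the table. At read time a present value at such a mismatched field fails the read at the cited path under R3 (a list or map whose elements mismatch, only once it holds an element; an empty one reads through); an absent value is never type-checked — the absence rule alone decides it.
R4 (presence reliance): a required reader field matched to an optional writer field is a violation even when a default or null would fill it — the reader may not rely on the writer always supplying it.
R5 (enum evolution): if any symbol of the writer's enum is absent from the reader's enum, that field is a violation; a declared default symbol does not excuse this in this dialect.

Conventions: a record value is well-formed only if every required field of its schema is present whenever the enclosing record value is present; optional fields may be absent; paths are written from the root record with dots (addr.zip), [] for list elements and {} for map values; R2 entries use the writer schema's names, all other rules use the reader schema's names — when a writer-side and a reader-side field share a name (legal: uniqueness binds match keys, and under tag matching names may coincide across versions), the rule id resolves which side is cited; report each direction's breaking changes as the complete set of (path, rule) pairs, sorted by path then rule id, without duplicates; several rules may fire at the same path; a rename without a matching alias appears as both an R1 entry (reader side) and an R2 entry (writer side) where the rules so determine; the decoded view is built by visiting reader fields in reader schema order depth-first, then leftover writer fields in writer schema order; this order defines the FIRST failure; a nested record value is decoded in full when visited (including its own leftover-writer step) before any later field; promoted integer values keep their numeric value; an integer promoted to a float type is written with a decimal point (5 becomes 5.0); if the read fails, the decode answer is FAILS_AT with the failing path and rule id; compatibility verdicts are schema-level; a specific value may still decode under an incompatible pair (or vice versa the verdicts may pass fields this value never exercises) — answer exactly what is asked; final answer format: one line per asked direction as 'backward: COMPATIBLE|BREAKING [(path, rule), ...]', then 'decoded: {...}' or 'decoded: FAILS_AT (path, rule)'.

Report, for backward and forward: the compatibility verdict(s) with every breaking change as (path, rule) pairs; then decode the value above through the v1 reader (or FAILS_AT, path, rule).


arrows below run writer -> reader for Account
backward pass over Account, reader schema v2, writer schema v1:
  Kind -> Kind, writer required: role aligns to role
  map<string, float64> -> map<string, float64>, writer required: extras aligns to extras
  bytes -> bytes, writer optional: checksum aligns to checksum
  float64 -> float64, writer required: height aligns to height
  bytes -> bytes, writer optional: signature aligns to signature
  enabled: no writer match
  float64 -> float64, writer optional: latitude aligns to latitude
  writer field archived has no reader counterpart
  violation R2 at archived
  violation R1 at checksum
  violation R1 at enabled
  violation R1 at latitude
  violation R1 at signature
  backward on Account therefore BREAKING (5)
forward pass over Account, reader schema v1, writer schema v2:
  Kind -> Kind, writer required: role aligns to role
  map<string, float64> -> map<string, float64>, writer required: extras aligns to extras
  bytes -> bytes, writer optional: checksum aligns to checksum
  float64 -> float64, writer required: height aligns to height
  bytes -> bytes, writer optional: signature aligns to signature
  archived: no writer match
  float64 -> float64, writer optional: latitude aligns to latitude
  writer field enabled has no reader counterpart
  violation R1 at archived
  violation R1 at checksum
  violation R2 at enabled
  violation R1 at latitude
  violation R1 at signature
  forward on Account therefore BREAKING (5)
decoding the Account value with the v1 reader:
  role := "BOT"
  extras := {}
  checksum := 0x1A2B
  height := -2.5
  read fails at signature under R1 (no fill)
  => FAILS_AT (signature, R1)

backward: BREAKING [(archived, R2), (checksum, R1), (enabled, R1), (latitude, R1), (signature, R1)]; forward: BREAKING [(archived, R1), (checksum, R1), (enabled, R2), (latitude, R1), (signature, R1)]; decoded: FAILS_AT (signature, R1)
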